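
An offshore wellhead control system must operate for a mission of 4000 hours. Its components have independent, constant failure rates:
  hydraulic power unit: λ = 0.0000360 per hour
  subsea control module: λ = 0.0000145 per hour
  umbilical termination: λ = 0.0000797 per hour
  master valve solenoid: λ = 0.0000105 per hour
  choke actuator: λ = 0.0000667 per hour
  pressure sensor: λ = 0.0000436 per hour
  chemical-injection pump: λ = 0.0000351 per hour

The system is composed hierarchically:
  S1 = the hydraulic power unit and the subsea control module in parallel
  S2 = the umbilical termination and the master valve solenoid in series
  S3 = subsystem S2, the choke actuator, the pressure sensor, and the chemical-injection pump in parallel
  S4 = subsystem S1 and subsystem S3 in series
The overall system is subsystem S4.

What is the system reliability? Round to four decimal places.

R(hydraulic power unit) = exp(−0.0000360 × 4000) = 0.865888
R(subsea control module) = exp(−0.0000145 × 4000) = 0.943650
R(umbilical termination) = exp(−0.0000797 × 4000) = 0.727021
R(master valve solenoid) = exp(−0.0000105 × 4000) = 0.958870
R(choke actuator) = exp(−0.0000667 × 4000) = 0.765826
R(pressure sensor) = exp(−0.0000436 × 4000) = 0.839961
R(chemical-injection pump) = exp(−0.0000351 × 4000) = 0.869011
Parallel (hydraulic power unit and subsea control module): 1 − (1 − 0.865888)(1 − 0.943650) = 0.992443
Series (umbilical termination and master valve solenoid): 0.727021 × 0.958870 = 0.697119
Parallel ([0.697119], choke actuator, pressure sensor, and chemical-injection pump): 1 − (1 − 0.697119)(1 − 0.765826)(1 − 0.839961)(1 − 0.869011) = 0.998513
Series ([0.992443] and [0.998513]): 0.992443 × 0.998513 = 0.9910

0.9910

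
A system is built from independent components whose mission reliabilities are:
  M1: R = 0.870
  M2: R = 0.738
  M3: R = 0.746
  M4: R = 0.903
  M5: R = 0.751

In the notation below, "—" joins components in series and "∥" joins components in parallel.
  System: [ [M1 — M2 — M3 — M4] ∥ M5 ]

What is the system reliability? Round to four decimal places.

Series (M1, M2, M3, and M4): 0.870000 × 0.738000 × 0.746000 × 0.903000 = 0.432516
Parallel ([0.432516] and M5): 1 − (1 − 0.432516)(1 − 0.751000) = 0.8587

0.8587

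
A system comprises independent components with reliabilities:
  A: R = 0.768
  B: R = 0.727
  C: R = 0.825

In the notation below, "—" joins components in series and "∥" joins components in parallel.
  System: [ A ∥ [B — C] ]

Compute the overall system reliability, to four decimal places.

Series (B and C): 0.727000 × 0.825000 = 0.599775
Parallel (A and [0.599775]): 1 − (1 − 0.768000)(1 − 0.599775) = 0.9071

0.9071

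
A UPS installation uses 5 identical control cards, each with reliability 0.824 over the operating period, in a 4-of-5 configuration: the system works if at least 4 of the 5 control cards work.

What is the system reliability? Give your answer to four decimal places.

0.7856

R = Σ_{i=4}^{5} C(5,i) p^i (1−p)^{5−i} with p = 0.824
C(5,4)·0.824^4·0.176^1 = 0.405687
C(5,5)·0.824^5·0.176^0 = 0.379871
Sum = 0.7856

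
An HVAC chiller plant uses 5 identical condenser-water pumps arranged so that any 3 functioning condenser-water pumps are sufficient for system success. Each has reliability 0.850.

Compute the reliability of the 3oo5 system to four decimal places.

R = Σ_{i=3}^{5} C(5,i) p^i (1−p)^{5−i} with p = 0.850
C(5,3)·0.850^3·0.150^2 = 0.138178
C(5,4)·0.850^4·0.150^1 = 0.391505
C(5,5)·0.850^5·0.150^0 = 0.443705
Sum = 0.9734

0.9734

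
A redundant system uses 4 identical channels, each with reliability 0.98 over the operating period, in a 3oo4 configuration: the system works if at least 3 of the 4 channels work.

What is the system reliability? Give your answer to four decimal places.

R = Σ_{i=3}^{4} C(4,i) p^i (1−p)^{4−i} with p = 0.98
C(4,3)·0.98^3·0.02^1 = 0.075295
C(4,4)·0.98^4·0.02^0 = 0.922368
Sum = 0.9977

0.9977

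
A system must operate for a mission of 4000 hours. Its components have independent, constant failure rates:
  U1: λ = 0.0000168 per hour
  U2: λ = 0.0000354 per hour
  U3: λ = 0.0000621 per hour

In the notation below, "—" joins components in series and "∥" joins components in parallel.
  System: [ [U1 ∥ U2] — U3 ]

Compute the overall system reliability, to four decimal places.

R(U1) = exp(−0.0000168 × 4000) = 0.935008
R(U2) = exp(−0.0000354 × 4000) = 0.867968
R(U3) = exp(−0.0000621 × 4000) = 0.780048
Parallel (U1 and U2): 1 − (1 − 0.935008)(1 − 0.867968) = 0.991419
Series ([0.991419] and U3): 0.991419 × 0.780048 = 0.7734

0.7734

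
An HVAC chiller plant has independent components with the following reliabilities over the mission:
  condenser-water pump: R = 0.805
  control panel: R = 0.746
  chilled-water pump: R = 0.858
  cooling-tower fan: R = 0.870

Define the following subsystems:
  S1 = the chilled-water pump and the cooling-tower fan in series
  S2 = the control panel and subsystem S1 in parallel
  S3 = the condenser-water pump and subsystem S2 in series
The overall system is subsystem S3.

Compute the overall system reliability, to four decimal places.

0.7532

Series (chilled-water pump and cooling-tower fan): 0.858000 × 0.870000 = 0.746460
Parallel (control panel and [0.746460]): 1 − (1 − 0.746000)(1 − 0.746460) = 0.935601
Series (condenser-water pump and [0.935601]): 0.805000 × 0.935601 = 0.7532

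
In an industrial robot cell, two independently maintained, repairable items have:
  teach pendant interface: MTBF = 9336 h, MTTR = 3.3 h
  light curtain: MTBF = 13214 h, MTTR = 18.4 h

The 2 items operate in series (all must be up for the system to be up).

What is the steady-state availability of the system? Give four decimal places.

A(teach pendant interface) = MTBF/(MTBF+MTTR) = 9336/(9336+3.3) = 0.999647
A(light curtain) = MTBF/(MTBF+MTTR) = 13214/(13214+18.4) = 0.998609
Series availability: 0.999647 × 0.998609 = 0.9983

0.9983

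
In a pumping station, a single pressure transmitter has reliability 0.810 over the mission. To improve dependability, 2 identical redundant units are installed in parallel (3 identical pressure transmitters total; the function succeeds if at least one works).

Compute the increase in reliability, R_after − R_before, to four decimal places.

0.1831

R_before = 0.810
R_after = 1 − (1 − 0.810)^3 = 0.9931
ΔR = 0.9931 − 0.810 = 0.1831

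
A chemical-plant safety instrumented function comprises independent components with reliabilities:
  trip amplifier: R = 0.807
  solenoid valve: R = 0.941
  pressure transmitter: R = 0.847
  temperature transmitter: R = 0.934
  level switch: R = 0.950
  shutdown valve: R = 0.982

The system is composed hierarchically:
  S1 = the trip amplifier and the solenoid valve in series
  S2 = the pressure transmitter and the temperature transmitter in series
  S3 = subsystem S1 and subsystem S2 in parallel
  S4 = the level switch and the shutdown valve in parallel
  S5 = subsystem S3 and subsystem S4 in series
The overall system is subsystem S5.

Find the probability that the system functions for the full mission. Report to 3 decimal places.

Series (trip amplifier and solenoid valve): 0.80700 × 0.94100 = 0.75939
Series (pressure transmitter and temperature transmitter): 0.84700 × 0.93400 = 0.79110
Parallel ([0.75939] and [0.79110]): 1 − (1 − 0.75939)(1 − 0.79110) = 0.94974
Parallel (level switch and shutdown valve): 1 − (1 − 0.95000)(1 − 0.98200) = 0.99910
Series ([0.94974] and [0.99910]): 0.94974 × 0.99910 = 0.949

0.949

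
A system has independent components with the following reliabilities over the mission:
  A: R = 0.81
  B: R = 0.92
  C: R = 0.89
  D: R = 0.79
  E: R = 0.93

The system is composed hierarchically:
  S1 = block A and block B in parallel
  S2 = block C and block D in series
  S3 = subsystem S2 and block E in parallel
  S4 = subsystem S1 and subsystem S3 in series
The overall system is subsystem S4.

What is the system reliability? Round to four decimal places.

0.9643

Parallel (A and B): 1 − (1 − 0.810000)(1 − 0.920000) = 0.984800
Series (C and D): 0.890000 × 0.790000 = 0.703100
Parallel ([0.703100] and E): 1 − (1 − 0.703100)(1 − 0.930000) = 0.979217
Series ([0.984800] and [0.979217]): 0.984800 × 0.979217 = 0.9643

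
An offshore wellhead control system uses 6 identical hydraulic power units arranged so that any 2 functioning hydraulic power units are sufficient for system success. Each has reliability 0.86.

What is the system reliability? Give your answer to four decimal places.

R = Σ_{i=2}^{6} C(6,i) p^i (1−p)^{6−i} with p = 0.86
C(6,2)·0.86^2·0.14^4 = 0.004262
C(6,3)·0.86^3·0.14^3 = 0.034907
C(6,4)·0.86^4·0.14^2 = 0.160820
C(6,5)·0.86^5·0.14^1 = 0.395159
C(6,6)·0.86^6·0.14^0 = 0.404567
Sum = 0.9997

0.9997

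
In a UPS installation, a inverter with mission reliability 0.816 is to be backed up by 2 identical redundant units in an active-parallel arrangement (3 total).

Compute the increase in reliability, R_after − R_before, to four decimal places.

R_before = 0.816
R_after = 1 − (1 − 0.816)^3 = 0.9938
ΔR = 0.9938 − 0.816 = 0.1778

0.1778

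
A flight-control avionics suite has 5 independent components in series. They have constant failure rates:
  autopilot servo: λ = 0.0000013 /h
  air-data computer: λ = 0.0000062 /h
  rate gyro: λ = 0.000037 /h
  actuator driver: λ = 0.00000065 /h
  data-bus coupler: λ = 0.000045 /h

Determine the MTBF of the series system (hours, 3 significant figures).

Series of exponential components: λ_sys = Σ λ_i
λ_sys = 0.0000013 + 0.0000062 + 0.000037 + 0.00000065 + 0.000045 = 9.0150e-05 /h
MTBF = 1 / λ_sys = 11100 h

11100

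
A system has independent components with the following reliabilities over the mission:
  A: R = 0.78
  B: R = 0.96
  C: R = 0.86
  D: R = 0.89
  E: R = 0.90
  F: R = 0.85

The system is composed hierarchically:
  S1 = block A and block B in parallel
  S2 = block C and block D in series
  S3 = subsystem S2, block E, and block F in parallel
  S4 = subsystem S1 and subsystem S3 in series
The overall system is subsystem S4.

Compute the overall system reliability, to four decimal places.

0.9877

Parallel (A and B): 1 − (1 − 0.780000)(1 − 0.960000) = 0.991200
Series (C and D): 0.860000 × 0.890000 = 0.765400
Parallel ([0.765400], E, and F): 1 − (1 − 0.765400)(1 − 0.900000)(1 − 0.850000) = 0.996481
Series ([0.991200] and [0.996481]): 0.991200 × 0.996481 = 0.9877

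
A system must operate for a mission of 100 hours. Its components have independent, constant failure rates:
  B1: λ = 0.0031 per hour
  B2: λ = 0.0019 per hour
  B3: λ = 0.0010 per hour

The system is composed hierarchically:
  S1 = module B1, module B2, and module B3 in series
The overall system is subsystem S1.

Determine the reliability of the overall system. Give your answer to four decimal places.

R(B1) = exp(−0.0031 × 100) = 0.733447
R(B2) = exp(−0.0019 × 100) = 0.826959
R(B3) = exp(−0.0010 × 100) = 0.904837
Series (B1, B2, and B3): 0.733447 × 0.826959 × 0.904837 = 0.5488

0.5488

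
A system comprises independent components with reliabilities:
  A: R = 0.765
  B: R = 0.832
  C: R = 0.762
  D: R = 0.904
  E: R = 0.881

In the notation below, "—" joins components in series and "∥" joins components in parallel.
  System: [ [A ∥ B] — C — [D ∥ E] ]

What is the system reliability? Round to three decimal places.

Parallel (A and B): 1 − (1 − 0.76500)(1 − 0.83200) = 0.96052
Parallel (D and E): 1 − (1 − 0.90400)(1 − 0.88100) = 0.98858
Series ([0.96052], C, and [0.98858]): 0.96052 × 0.76200 × 0.98858 = 0.724

0.724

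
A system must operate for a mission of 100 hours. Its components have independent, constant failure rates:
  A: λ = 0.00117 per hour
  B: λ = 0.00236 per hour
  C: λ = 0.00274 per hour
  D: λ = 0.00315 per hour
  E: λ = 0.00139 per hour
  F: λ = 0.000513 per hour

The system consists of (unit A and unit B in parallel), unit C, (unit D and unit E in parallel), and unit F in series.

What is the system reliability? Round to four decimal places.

0.6808

R(A) = exp(−0.00117 × 100) = 0.889585
R(B) = exp(−0.00236 × 100) = 0.789781
R(C) = exp(−0.00274 × 100) = 0.760332
R(D) = exp(−0.00315 × 100) = 0.729789
R(E) = exp(−0.00139 × 100) = 0.870228
R(F) = exp(−0.000513 × 100) = 0.949994
Parallel (A and B): 1 − (1 − 0.889585)(1 − 0.789781) = 0.976789
Parallel (D and E): 1 − (1 − 0.729789)(1 − 0.870228) = 0.964934
Series ([0.976789], C, [0.964934], and F): 0.976789 × 0.760332 × 0.964934 × 0.949994 = 0.6808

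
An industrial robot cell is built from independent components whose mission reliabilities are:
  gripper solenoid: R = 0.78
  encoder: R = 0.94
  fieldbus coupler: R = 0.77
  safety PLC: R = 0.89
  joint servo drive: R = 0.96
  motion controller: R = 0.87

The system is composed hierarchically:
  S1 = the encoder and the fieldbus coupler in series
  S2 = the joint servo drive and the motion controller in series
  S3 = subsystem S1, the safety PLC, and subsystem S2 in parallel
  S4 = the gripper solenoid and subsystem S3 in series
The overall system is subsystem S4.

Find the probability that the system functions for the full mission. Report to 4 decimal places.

Series (encoder and fieldbus coupler): 0.940000 × 0.770000 = 0.723800
Series (joint servo drive and motion controller): 0.960000 × 0.870000 = 0.835200
Parallel ([0.723800], safety PLC, and [0.835200]): 1 − (1 − 0.723800)(1 − 0.890000)(1 − 0.835200) = 0.994993
Series (gripper solenoid and [0.994993]): 0.780000 × 0.994993 = 0.7761

0.7761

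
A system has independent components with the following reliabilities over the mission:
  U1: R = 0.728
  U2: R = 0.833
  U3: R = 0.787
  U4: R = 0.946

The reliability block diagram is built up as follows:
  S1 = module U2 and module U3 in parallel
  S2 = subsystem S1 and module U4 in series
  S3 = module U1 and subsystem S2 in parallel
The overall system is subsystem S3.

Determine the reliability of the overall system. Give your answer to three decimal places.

Parallel (U2 and U3): 1 − (1 − 0.83300)(1 − 0.78700) = 0.96443
Series ([0.96443] and U4): 0.96443 × 0.94600 = 0.91235
Parallel (U1 and [0.91235]): 1 − (1 − 0.72800)(1 − 0.91235) = 0.976

0.976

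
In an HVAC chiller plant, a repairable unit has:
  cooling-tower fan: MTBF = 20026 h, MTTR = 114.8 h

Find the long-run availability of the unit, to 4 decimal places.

0.9943

A(cooling-tower fan) = MTBF/(MTBF+MTTR) = 20026/(20026+114.8) = 0.9943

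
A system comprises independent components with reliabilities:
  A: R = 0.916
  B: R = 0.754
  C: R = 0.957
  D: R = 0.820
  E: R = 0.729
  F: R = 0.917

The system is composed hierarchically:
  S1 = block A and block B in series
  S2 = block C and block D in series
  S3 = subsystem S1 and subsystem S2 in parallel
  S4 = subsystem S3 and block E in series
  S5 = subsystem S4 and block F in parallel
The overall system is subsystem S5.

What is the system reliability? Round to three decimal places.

Series (A and B): 0.91600 × 0.75400 = 0.69066
Series (C and D): 0.95700 × 0.82000 = 0.78474
Parallel ([0.69066] and [0.78474]): 1 − (1 − 0.69066)(1 − 0.78474) = 0.93341
Series ([0.93341] and E): 0.93341 × 0.72900 = 0.68046
Parallel ([0.68046] and F): 1 − (1 − 0.68046)(1 − 0.91700) = 0.973

0.973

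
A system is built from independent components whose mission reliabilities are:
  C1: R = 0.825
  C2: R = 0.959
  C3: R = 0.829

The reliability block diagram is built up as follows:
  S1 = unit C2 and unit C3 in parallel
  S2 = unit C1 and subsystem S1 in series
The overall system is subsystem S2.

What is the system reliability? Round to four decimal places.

0.8192

Parallel (C2 and C3): 1 − (1 − 0.959000)(1 − 0.829000) = 0.992989
Series (C1 and [0.992989]): 0.825000 × 0.992989 = 0.8192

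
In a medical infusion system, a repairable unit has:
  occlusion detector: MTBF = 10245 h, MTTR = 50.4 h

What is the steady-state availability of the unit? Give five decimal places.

A(occlusion detector) = MTBF/(MTBF+MTTR) = 10245/(10245+50.4) = 0.99510

0.99510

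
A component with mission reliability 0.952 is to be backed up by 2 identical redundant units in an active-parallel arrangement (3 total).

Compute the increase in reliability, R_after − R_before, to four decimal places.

0.0479

R_before = 0.952
R_after = 1 − (1 − 0.952)^3 = 0.9999
ΔR = 0.9999 − 0.952 = 0.0479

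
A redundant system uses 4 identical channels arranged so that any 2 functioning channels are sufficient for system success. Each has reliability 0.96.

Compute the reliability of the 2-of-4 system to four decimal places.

0.9998

R = Σ_{i=2}^{4} C(4,i) p^i (1−p)^{4−i} with p = 0.96
C(4,2)·0.96^2·0.04^2 = 0.008847
C(4,3)·0.96^3·0.04^1 = 0.141558
C(4,4)·0.96^4·0.04^0 = 0.849347
Sum = 0.9998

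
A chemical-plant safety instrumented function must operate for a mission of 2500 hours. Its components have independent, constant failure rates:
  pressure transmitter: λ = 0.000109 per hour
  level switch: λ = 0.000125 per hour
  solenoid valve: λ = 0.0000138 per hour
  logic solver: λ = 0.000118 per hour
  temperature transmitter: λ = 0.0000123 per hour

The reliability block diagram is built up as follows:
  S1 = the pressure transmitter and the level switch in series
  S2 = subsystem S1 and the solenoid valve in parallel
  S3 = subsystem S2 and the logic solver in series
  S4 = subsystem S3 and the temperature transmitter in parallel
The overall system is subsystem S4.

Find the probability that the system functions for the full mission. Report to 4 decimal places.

R(pressure transmitter) = exp(−0.000109 × 2500) = 0.761473
R(level switch) = exp(−0.000125 × 2500) = 0.731616
R(solenoid valve) = exp(−0.0000138 × 2500) = 0.966088
R(logic solver) = exp(−0.000118 × 2500) = 0.744532
R(temperature transmitter) = exp(−0.0000123 × 2500) = 0.969718
Series (pressure transmitter and level switch): 0.761473 × 0.731616 = 0.557106
Parallel ([0.557106] and solenoid valve): 1 − (1 − 0.557106)(1 − 0.966088) = 0.984981
Series ([0.984981] and logic solver): 0.984981 × 0.744532 = 0.733350
Parallel ([0.733350] and temperature transmitter): 1 − (1 − 0.733350)(1 − 0.969718) = 0.9919

0.9919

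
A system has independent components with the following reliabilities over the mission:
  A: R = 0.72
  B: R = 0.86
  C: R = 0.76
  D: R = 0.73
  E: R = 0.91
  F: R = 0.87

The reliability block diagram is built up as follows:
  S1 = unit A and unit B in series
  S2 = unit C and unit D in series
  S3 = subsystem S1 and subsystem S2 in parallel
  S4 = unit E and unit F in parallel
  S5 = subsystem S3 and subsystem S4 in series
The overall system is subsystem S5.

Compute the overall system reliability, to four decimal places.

0.8208

Series (A and B): 0.720000 × 0.860000 = 0.619200
Series (C and D): 0.760000 × 0.730000 = 0.554800
Parallel ([0.619200] and [0.554800]): 1 − (1 − 0.619200)(1 − 0.554800) = 0.830468
Parallel (E and F): 1 − (1 − 0.910000)(1 − 0.870000) = 0.988300
Series ([0.830468] and [0.988300]): 0.830468 × 0.988300 = 0.8208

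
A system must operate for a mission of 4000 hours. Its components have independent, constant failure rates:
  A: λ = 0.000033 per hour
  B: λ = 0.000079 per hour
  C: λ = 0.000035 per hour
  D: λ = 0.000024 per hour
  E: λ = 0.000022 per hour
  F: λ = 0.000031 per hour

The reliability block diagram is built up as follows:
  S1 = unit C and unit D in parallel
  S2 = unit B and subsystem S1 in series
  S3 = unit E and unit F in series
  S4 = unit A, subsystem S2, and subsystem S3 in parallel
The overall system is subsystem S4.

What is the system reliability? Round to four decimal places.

R(A) = exp(−0.000033 × 4000) = 0.876341
R(B) = exp(−0.000079 × 4000) = 0.729059
R(C) = exp(−0.000035 × 4000) = 0.869358
R(D) = exp(−0.000024 × 4000) = 0.908464
R(E) = exp(−0.000022 × 4000) = 0.915761
R(F) = exp(−0.000031 × 4000) = 0.883380
Parallel (C and D): 1 − (1 − 0.869358)(1 − 0.908464) = 0.988042
Series (B and [0.988042]): 0.729059 × 0.988042 = 0.720341
Series (E and F): 0.915761 × 0.883380 = 0.808965
Parallel (A, [0.720341], and [0.808965]): 1 − (1 − 0.876341)(1 − 0.720341)(1 − 0.808965) = 0.9934

0.9934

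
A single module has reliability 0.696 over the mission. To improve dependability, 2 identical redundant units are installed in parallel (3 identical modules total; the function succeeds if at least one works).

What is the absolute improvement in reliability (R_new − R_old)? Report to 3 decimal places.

0.276

R_before = 0.696
R_after = 1 − (1 − 0.696)^3 = 0.972
ΔR = 0.972 − 0.696 = 0.276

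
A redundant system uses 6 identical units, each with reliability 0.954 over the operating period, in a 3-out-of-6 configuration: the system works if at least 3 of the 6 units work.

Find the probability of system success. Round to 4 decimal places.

0.9999

R = Σ_{i=3}^{6} C(6,i) p^i (1−p)^{6−i} with p = 0.954
C(6,3)·0.954^3·0.046^3 = 0.001690
C(6,4)·0.954^4·0.046^2 = 0.026291
C(6,5)·0.954^5·0.046^1 = 0.218098
C(6,6)·0.954^6·0.046^0 = 0.753859
Sum = 0.9999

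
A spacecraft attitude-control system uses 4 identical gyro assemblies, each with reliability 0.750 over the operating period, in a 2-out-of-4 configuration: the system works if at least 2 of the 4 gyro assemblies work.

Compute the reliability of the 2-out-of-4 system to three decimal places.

0.949

R = Σ_{i=2}^{4} C(4,i) p^i (1−p)^{4−i} with p = 0.750
C(4,2)·0.750^2·0.250^2 = 0.21094
C(4,3)·0.750^3·0.250^1 = 0.42188
C(4,4)·0.750^4·0.250^0 = 0.31641
Sum = 0.949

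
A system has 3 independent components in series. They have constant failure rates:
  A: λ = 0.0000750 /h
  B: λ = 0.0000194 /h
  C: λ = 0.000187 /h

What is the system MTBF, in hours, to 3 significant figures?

3550

Series of exponential components: λ_sys = Σ λ_i
λ_sys = 0.0000750 + 0.0000194 + 0.000187 = 2.8140e-04 /h
MTBF = 1 / λ_sys = 3550 h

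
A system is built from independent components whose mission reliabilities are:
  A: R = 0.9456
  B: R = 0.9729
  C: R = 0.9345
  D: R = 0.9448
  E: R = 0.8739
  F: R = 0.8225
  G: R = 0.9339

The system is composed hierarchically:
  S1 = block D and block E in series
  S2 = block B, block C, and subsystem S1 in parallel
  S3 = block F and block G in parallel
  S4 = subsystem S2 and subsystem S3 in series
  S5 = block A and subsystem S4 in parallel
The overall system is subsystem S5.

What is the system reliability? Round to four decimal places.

Series (D and E): 0.944800 × 0.873900 = 0.825661
Parallel (B, C, and [0.825661]): 1 − (1 − 0.972900)(1 − 0.934500)(1 − 0.825661) = 0.999691
Parallel (F and G): 1 − (1 − 0.822500)(1 − 0.933900) = 0.988267
Series ([0.999691] and [0.988267]): 0.999691 × 0.988267 = 0.987962
Parallel (A and [0.987962]): 1 − (1 − 0.945600)(1 − 0.987962) = 0.9993

0.9993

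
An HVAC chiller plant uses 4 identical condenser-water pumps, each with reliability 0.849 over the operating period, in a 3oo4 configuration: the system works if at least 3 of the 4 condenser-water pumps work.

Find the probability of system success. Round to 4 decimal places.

R = Σ_{i=3}^{4} C(4,i) p^i (1−p)^{4−i} with p = 0.849
C(4,3)·0.849^3·0.151^1 = 0.369624
C(4,4)·0.849^4·0.151^0 = 0.519554
Sum = 0.8892

0.8892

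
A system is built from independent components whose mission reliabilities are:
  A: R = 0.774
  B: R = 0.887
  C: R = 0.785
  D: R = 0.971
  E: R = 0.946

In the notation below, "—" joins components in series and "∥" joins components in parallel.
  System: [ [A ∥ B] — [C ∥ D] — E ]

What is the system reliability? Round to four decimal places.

0.9161

Parallel (A and B): 1 − (1 − 0.774000)(1 − 0.887000) = 0.974462
Parallel (C and D): 1 − (1 − 0.785000)(1 − 0.971000) = 0.993765
Series ([0.974462], [0.993765], and E): 0.974462 × 0.993765 × 0.946000 = 0.9161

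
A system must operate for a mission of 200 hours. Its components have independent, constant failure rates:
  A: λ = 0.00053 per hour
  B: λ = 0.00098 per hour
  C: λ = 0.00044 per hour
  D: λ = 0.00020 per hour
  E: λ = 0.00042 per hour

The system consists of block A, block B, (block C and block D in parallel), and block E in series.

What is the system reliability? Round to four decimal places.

0.6775

R(A) = exp(−0.00053 × 200) = 0.899425
R(B) = exp(−0.00098 × 200) = 0.822012
R(C) = exp(−0.00044 × 200) = 0.915761
R(D) = exp(−0.00020 × 200) = 0.960789
R(E) = exp(−0.00042 × 200) = 0.919431
Parallel (C and D): 1 − (1 − 0.915761)(1 − 0.960789) = 0.996697
Series (A, B, [0.996697], and E): 0.899425 × 0.822012 × 0.996697 × 0.919431 = 0.6775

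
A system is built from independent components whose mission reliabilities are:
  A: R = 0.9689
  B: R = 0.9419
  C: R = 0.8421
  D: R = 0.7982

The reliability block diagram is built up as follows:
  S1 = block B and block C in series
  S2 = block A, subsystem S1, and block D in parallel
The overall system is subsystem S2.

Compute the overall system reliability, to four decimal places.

Series (B and C): 0.941900 × 0.842100 = 0.793174
Parallel (A, [0.793174], and D): 1 − (1 − 0.968900)(1 − 0.793174)(1 − 0.798200) = 0.9987

0.9987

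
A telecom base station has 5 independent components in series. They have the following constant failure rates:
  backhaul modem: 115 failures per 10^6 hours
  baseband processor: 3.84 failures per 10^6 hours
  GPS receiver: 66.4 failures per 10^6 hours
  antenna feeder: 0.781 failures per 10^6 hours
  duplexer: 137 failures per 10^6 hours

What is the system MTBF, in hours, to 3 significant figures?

Series of exponential components: λ_sys = Σ λ_i
λ_sys = 0.000115 + 0.00000384 + 0.0000664 + 0.000000781 + 0.000137 = 3.2302e-04 /h
MTBF = 1 / λ_sys = 3100 h

3100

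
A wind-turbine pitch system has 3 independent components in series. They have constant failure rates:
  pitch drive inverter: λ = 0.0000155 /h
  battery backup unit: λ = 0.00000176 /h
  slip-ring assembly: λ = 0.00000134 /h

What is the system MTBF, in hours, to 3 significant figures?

Series of exponential components: λ_sys = Σ λ_i
λ_sys = 0.0000155 + 0.00000176 + 0.00000134 = 1.8600e-05 /h
MTBF = 1 / λ_sys = 53800 h

53800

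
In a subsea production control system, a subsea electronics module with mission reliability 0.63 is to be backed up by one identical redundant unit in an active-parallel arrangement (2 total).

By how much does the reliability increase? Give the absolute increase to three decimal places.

0.233

R_before = 0.63
R_after = 1 − (1 − 0.63)^2 = 0.863
ΔR = 0.863 − 0.63 = 0.233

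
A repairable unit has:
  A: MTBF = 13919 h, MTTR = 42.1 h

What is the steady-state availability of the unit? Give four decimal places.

A(A) = MTBF/(MTBF+MTTR) = 13919/(13919+42.1) = 0.9970

0.9970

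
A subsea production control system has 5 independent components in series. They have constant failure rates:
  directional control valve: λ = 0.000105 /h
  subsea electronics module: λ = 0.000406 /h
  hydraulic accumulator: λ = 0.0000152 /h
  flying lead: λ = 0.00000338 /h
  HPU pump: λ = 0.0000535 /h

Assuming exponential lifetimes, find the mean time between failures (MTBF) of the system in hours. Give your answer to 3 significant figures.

Series of exponential components: λ_sys = Σ λ_i
λ_sys = 0.000105 + 0.000406 + 0.0000152 + 0.00000338 + 0.0000535 = 5.8308e-04 /h
MTBF = 1 / λ_sys = 1720 h

1720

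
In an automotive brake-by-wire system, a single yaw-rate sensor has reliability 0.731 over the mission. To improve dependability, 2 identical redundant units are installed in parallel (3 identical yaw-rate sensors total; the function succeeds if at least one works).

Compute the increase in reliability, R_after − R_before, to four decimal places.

0.2495

R_before = 0.731
R_after = 1 − (1 − 0.731)^3 = 0.9805
ΔR = 0.9805 − 0.731 = 0.2495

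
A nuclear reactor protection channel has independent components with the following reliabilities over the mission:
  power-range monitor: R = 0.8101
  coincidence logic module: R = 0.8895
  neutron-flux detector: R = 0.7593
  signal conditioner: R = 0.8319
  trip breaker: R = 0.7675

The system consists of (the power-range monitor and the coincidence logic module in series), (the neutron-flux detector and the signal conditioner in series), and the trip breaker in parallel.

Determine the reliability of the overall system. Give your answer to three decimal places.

0.976

Series (power-range monitor and coincidence logic module): 0.81010 × 0.88950 = 0.72058
Series (neutron-flux detector and signal conditioner): 0.75930 × 0.83190 = 0.63166
Parallel ([0.72058], [0.63166], and trip breaker): 1 − (1 − 0.72058)(1 − 0.63166)(1 − 0.76750) = 0.976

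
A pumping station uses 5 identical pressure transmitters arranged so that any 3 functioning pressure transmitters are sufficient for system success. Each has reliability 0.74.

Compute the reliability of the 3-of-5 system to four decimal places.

R = Σ_{i=3}^{5} C(5,i) p^i (1−p)^{5−i} with p = 0.74
C(5,3)·0.74^3·0.26^2 = 0.273931
C(5,4)·0.74^4·0.26^1 = 0.389825
C(5,5)·0.74^5·0.26^0 = 0.221901
Sum = 0.8857

0.8857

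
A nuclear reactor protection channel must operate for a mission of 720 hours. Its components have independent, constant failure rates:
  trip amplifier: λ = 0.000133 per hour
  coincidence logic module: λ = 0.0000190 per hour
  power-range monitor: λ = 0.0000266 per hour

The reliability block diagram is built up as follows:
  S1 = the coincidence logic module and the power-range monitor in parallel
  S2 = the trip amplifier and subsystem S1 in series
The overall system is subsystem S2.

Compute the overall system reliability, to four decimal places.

R(trip amplifier) = exp(−0.000133 × 720) = 0.908682
R(coincidence logic module) = exp(−0.0000190 × 720) = 0.986413
R(power-range monitor) = exp(−0.0000266 × 720) = 0.981030
Parallel (coincidence logic module and power-range monitor): 1 − (1 − 0.986413)(1 − 0.981030) = 0.999742
Series (trip amplifier and [0.999742]): 0.908682 × 0.999742 = 0.9084

0.9084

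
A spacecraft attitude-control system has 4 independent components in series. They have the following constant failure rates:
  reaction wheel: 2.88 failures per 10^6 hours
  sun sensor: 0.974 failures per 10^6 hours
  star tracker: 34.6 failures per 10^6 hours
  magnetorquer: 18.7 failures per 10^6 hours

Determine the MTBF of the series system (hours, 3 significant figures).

Series of exponential components: λ_sys = Σ λ_i
λ_sys = 0.00000288 + 0.000000974 + 0.0000346 + 0.0000187 = 5.7154e-05 /h
MTBF = 1 / λ_sys = 17500 h

17500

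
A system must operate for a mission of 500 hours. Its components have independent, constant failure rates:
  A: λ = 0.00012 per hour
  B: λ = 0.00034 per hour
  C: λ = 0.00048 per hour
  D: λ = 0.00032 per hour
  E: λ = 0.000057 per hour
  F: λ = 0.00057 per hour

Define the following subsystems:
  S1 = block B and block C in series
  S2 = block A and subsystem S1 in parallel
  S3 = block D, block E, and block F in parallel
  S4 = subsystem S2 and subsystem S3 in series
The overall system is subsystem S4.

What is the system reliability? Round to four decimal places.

R(A) = exp(−0.00012 × 500) = 0.941765
R(B) = exp(−0.00034 × 500) = 0.843665
R(C) = exp(−0.00048 × 500) = 0.786628
R(D) = exp(−0.00032 × 500) = 0.852144
R(E) = exp(−0.000057 × 500) = 0.971902
R(F) = exp(−0.00057 × 500) = 0.752014
Series (B and C): 0.843665 × 0.786628 = 0.663651
Parallel (A and [0.663651]): 1 − (1 − 0.941765)(1 − 0.663651) = 0.980413
Parallel (D, E, and F): 1 − (1 − 0.852144)(1 − 0.971902)(1 − 0.752014) = 0.998970
Series ([0.980413] and [0.998970]): 0.980413 × 0.998970 = 0.9794

0.9794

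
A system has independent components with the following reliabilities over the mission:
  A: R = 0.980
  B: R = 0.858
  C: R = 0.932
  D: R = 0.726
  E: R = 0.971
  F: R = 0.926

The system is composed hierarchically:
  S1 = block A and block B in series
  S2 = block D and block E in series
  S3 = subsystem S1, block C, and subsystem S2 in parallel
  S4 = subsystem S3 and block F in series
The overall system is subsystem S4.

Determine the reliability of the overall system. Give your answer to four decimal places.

Series (A and B): 0.980000 × 0.858000 = 0.840840
Series (D and E): 0.726000 × 0.971000 = 0.704946
Parallel ([0.840840], C, and [0.704946]): 1 − (1 − 0.840840)(1 − 0.932000)(1 − 0.704946) = 0.996807
Series ([0.996807] and F): 0.996807 × 0.926000 = 0.9230

0.9230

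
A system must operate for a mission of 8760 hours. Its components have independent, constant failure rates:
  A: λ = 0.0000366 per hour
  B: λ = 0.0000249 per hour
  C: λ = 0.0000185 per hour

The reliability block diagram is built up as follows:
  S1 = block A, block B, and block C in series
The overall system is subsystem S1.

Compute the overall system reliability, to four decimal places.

0.4962

R(A) = exp(−0.0000366 × 8760) = 0.725702
R(B) = exp(−0.0000249 × 8760) = 0.804026
R(C) = exp(−0.0000185 × 8760) = 0.850390
Series (A, B, and C): 0.725702 × 0.804026 × 0.850390 = 0.4962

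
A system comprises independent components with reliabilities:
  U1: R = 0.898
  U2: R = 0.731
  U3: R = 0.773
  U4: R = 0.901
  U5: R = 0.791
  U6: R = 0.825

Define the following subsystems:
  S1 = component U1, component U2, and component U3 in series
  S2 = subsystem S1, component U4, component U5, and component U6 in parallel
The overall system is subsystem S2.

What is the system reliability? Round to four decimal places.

Series (U1, U2, and U3): 0.898000 × 0.731000 × 0.773000 = 0.507427
Parallel ([0.507427], U4, U5, and U6): 1 − (1 − 0.507427)(1 − 0.901000)(1 − 0.791000)(1 − 0.825000) = 0.9982

0.9982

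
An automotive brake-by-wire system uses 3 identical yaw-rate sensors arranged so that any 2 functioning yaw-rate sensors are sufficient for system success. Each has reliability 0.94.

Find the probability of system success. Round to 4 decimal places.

R = Σ_{i=2}^{3} C(3,i) p^i (1−p)^{3−i} with p = 0.94
C(3,2)·0.94^2·0.06^1 = 0.159048
C(3,3)·0.94^3·0.06^0 = 0.830584
Sum = 0.9896

0.9896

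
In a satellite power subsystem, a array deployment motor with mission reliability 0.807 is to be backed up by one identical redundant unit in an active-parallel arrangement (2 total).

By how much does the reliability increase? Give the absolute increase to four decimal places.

0.1558

R_before = 0.807
R_after = 1 − (1 − 0.807)^2 = 0.9628
ΔR = 0.9628 − 0.807 = 0.1558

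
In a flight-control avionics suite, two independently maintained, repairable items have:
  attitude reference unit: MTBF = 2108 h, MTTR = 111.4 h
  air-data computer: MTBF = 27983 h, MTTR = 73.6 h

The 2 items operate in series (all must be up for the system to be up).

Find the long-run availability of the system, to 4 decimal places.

A(attitude reference unit) = MTBF/(MTBF+MTTR) = 2108/(2108+111.4) = 0.949806
A(air-data computer) = MTBF/(MTBF+MTTR) = 27983/(27983+73.6) = 0.997377
Series availability: 0.949806 × 0.997377 = 0.9473

0.9473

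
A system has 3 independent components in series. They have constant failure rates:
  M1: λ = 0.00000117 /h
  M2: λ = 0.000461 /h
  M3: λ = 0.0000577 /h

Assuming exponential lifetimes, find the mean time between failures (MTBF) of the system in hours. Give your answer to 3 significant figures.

Series of exponential components: λ_sys = Σ λ_i
λ_sys = 0.00000117 + 0.000461 + 0.0000577 = 5.1987e-04 /h
MTBF = 1 / λ_sys = 1920 h

1920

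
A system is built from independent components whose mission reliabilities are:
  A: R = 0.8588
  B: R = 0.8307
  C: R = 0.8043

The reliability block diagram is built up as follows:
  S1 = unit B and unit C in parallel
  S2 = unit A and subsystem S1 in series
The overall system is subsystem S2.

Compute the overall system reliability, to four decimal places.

Parallel (B and C): 1 − (1 − 0.830700)(1 − 0.804300) = 0.966868
Series (A and [0.966868]): 0.858800 × 0.966868 = 0.8303

0.8303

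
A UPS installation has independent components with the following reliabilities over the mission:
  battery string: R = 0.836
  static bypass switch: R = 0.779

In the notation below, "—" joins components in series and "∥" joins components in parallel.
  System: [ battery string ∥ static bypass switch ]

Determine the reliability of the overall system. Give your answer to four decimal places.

0.9638

Parallel (battery string and static bypass switch): 1 − (1 − 0.836000)(1 − 0.779000) = 0.9638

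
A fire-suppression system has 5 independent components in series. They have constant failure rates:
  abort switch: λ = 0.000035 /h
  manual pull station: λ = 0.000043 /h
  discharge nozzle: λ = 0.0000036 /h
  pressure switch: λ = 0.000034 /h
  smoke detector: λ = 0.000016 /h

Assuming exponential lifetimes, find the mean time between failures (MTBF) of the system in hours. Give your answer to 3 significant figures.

7600

Series of exponential components: λ_sys = Σ λ_i
λ_sys = 0.000035 + 0.000043 + 0.0000036 + 0.000034 + 0.000016 = 1.3160e-04 /h
MTBF = 1 / λ_sys = 7600 h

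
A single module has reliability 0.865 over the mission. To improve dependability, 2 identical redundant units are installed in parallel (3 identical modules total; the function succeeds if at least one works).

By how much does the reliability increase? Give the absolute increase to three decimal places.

0.133

R_before = 0.865
R_after = 1 − (1 − 0.865)^3 = 0.998
ΔR = 0.998 − 0.865 = 0.133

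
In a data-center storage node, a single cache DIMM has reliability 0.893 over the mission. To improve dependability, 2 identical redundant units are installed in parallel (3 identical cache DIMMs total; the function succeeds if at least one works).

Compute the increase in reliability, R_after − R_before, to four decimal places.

0.1058

R_before = 0.893
R_after = 1 − (1 − 0.893)^3 = 0.9988
ΔR = 0.9988 − 0.893 = 0.1058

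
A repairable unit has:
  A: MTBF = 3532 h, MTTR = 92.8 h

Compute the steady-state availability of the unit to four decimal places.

0.9744

A(A) = MTBF/(MTBF+MTTR) = 3532/(3532+92.8) = 0.9744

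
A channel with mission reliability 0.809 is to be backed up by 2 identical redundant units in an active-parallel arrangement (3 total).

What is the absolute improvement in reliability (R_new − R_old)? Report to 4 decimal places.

0.1840

R_before = 0.809
R_after = 1 − (1 − 0.809)^3 = 0.9930
ΔR = 0.9930 − 0.809 = 0.1840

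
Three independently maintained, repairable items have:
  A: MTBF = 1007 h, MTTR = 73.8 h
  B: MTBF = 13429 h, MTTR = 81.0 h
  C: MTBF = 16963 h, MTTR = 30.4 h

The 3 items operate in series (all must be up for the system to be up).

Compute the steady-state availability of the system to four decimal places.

0.9245

A(A) = MTBF/(MTBF+MTTR) = 1007/(1007+73.8) = 0.931717
A(B) = MTBF/(MTBF+MTTR) = 13429/(13429+81.0) = 0.994004
A(C) = MTBF/(MTBF+MTTR) = 16963/(16963+30.4) = 0.998211
Series availability: 0.931717 × 0.994004 × 0.998211 = 0.9245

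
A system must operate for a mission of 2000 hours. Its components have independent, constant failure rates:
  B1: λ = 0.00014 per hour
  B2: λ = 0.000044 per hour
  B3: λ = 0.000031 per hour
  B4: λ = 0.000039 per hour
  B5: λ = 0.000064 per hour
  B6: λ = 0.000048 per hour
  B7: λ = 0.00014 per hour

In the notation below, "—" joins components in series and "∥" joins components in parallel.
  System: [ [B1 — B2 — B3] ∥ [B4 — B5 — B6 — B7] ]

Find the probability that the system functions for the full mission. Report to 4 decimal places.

R(B1) = exp(−0.00014 × 2000) = 0.755784
R(B2) = exp(−0.000044 × 2000) = 0.915761
R(B3) = exp(−0.000031 × 2000) = 0.939883
R(B4) = exp(−0.000039 × 2000) = 0.924964
R(B5) = exp(−0.000064 × 2000) = 0.879853
R(B6) = exp(−0.000048 × 2000) = 0.908464
R(B7) = exp(−0.00014 × 2000) = 0.755784
Series (B1, B2, and B3): 0.755784 × 0.915761 × 0.939883 = 0.650509
Series (B4, B5, B6, and B7): 0.924964 × 0.879853 × 0.908464 × 0.755784 = 0.558779
Parallel ([0.650509] and [0.558779]): 1 − (1 − 0.650509)(1 − 0.558779) = 0.8458

0.8458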